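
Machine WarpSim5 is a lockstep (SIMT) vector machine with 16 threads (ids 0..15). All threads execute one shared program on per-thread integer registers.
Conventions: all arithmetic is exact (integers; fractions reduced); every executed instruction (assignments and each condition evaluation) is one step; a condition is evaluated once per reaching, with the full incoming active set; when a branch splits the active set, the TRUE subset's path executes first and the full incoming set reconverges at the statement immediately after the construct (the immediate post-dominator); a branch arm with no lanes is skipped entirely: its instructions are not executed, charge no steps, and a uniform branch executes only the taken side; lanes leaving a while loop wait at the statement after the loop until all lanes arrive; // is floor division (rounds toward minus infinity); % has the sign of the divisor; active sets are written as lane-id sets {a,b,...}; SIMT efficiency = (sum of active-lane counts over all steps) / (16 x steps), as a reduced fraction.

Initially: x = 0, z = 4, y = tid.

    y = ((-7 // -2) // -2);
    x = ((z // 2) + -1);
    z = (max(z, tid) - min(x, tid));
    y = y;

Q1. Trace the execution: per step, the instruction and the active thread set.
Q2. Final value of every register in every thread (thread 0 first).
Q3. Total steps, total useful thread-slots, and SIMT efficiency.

step 0: y <- ((-7 // -2) // -2)      {0,1,2,3,4,5,6,7,8,9,10,11,12,13,14,15}
step 1: x <- ((z // 2) + -1)         {0,1,2,3,4,5,6,7,8,9,10,11,12,13,14,15}
step 2: z <- (max(z, tid) - min(x, tid)) {0,1,2,3,4,5,6,7,8,9,10,11,12,13,14,15}
step 3: y <- y                       {0,1,2,3,4,5,6,7,8,9,10,11,12,13,14,15}

Answer: 4 steps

x: 1,1,1,1,1,1,1,1,1,1,1,1,1,1,1,1
z: 4,3,3,3,3,4,5,6,7,8,9,10,11,12,13,14
y: -2,-2,-2,-2,-2,-2,-2,-2,-2,-2,-2,-2,-2,-2,-2,-2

steps = 4; useful = 64; efficiency = 64/64 = 1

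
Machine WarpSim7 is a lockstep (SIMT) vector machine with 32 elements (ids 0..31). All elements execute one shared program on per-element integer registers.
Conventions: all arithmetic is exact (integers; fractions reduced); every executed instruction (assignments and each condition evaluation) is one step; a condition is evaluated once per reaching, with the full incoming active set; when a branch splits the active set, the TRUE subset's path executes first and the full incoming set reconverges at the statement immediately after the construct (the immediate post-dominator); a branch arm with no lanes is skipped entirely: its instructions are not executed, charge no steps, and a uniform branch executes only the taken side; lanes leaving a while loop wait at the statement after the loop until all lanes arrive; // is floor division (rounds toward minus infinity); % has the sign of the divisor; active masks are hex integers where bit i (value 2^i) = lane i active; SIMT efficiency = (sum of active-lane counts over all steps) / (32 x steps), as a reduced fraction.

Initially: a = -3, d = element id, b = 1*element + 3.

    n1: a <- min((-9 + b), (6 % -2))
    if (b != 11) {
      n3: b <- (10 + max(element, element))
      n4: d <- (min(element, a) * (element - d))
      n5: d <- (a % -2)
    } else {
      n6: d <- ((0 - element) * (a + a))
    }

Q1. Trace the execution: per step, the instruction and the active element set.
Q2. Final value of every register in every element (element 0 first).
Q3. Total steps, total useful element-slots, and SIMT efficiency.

step 0: a <- min((-9 + b), (6 % -2)) 0xffffffff
step 1: eval (b != 11)               0xffffffff
step 2: b <- (10 + max(element, element)) 0xfffffeff
step 3: d <- (min(element, a) * (element - d)) 0xfffffeff
step 4: d <- (a % -2)                0xfffffeff
step 5: d <- ((0 - element) * (a + a)) 0x00000100

Answer: 6 steps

a: -6,-5,-4,-3,-2,-1,0,0,0,0,0,0,0,0,0,0,0,0,0,0,0,0,0,0,0,0,0,0,0,0,0,0
d: 0,-1,0,-1,0,-1,0,0,0,0,0,0,0,0,0,0,0,0,0,0,0,0,0,0,0,0,0,0,0,0,0,0
b: 10,11,12,13,14,15,16,17,11,19,20,21,22,23,24,25,26,27,28,29,30,31,32,33,34,35,36,37,38,39,40,41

steps = 6; useful = 158; efficiency = 158/192 = 79/96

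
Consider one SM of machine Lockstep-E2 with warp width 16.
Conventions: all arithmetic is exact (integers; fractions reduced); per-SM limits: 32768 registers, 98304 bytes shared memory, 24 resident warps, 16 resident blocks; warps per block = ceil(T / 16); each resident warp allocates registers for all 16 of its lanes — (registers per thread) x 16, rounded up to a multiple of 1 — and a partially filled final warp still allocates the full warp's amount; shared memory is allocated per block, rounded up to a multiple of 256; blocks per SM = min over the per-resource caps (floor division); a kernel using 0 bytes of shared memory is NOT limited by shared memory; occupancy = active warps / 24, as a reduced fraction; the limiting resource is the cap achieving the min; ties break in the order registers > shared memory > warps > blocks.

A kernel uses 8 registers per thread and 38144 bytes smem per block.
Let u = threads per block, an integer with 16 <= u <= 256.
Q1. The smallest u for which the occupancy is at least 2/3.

Answer: u = 113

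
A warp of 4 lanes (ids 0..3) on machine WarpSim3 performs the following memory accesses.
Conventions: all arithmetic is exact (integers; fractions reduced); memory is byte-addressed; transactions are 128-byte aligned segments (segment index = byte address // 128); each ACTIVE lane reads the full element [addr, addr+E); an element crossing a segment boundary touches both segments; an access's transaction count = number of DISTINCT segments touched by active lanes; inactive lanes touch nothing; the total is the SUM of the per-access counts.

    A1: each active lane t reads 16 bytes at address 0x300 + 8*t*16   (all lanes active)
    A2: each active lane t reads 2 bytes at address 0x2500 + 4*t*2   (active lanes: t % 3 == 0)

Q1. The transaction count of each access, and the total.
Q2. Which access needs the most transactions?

A1: 4 transactions
A2: 1 transaction

Answer: 4,1; total 5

Answer: A1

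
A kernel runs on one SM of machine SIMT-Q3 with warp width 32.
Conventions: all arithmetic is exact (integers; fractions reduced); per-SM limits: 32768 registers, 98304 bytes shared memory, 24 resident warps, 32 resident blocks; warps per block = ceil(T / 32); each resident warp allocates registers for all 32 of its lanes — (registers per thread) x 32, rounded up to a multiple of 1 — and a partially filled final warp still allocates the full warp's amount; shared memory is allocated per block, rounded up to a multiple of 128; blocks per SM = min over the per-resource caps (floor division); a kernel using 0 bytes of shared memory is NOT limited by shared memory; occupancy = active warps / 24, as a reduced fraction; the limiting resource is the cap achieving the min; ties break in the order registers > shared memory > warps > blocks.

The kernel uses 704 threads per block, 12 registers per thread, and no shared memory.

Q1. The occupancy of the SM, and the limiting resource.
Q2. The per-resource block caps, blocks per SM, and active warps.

Answer: occupancy 11/12, limited by warps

registers: 3 blocks
shared memory: no limit (kernel uses none)
warps: 1 block
blocks: 32 blocks

Answer: 1 block, 22 active warps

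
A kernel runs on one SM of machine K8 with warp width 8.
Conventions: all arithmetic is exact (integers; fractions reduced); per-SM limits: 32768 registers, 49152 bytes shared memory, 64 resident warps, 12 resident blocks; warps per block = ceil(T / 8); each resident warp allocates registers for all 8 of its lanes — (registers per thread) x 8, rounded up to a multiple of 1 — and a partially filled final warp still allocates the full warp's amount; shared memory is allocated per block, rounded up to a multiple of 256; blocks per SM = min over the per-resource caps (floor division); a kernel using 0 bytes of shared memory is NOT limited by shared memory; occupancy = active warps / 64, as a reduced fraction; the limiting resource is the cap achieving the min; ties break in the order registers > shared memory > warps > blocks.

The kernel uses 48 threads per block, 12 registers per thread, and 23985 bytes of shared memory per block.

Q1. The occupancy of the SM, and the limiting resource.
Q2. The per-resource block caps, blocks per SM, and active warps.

Answer: occupancy 3/16, limited by shared memory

registers: 56 blocks
shared memory: 2 blocks
warps: 10 blocks
blocks: 12 blocks

Answer: 2 blocks, 12 active warps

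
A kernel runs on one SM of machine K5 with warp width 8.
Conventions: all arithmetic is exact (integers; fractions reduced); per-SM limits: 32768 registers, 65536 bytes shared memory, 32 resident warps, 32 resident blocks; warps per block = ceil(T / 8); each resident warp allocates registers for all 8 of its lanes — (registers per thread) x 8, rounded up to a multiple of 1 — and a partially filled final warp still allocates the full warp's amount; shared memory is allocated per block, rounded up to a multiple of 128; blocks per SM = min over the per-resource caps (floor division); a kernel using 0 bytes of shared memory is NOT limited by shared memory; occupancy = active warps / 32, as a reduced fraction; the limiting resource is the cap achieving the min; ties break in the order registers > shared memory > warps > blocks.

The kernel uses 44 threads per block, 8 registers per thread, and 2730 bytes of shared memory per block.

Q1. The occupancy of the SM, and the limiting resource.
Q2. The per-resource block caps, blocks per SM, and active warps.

Answer: occupancy 15/16, limited by warps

registers: 85 blocks
shared memory: 23 blocks
warps: 5 blocks
blocks: 32 blocks

Answer: 5 blocks, 30 active warps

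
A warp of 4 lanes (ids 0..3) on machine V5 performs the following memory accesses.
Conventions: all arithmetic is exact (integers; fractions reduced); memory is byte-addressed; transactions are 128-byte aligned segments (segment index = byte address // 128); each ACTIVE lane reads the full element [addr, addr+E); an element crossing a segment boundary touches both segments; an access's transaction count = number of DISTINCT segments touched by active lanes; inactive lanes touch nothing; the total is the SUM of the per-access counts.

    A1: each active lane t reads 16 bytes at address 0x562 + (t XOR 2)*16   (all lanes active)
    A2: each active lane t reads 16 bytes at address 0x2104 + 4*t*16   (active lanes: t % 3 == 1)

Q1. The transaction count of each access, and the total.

A1: 2 transactions
A2: 1 transaction

Answer: 2,1; total 3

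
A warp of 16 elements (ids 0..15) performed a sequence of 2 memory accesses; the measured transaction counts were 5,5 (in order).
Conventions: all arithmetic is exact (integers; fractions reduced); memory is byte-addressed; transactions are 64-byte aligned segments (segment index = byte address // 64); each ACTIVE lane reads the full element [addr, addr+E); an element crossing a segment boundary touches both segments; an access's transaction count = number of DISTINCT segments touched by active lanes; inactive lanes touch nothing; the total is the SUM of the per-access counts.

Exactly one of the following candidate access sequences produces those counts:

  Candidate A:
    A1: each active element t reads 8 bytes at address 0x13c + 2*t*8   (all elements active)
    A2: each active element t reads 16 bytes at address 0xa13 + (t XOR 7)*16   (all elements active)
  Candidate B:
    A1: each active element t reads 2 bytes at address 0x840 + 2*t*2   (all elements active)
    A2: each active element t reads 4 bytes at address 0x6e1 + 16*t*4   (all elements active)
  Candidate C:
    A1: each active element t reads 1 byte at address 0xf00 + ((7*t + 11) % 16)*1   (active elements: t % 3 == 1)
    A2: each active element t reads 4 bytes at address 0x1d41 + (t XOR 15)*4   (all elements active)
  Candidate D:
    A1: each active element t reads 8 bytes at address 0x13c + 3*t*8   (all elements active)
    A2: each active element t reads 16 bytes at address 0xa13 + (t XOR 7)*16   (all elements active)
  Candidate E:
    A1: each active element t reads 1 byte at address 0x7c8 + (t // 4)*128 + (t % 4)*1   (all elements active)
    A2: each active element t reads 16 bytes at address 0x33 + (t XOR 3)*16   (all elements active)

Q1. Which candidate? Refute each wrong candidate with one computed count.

B: A1 gives 1 transaction, not 5
C: A1 gives 1 transaction, not 5
D: A1 gives 7 transactions, not 5
E: A1 gives 4 transactions, not 5
A: all counts match (5,5)

Answer: A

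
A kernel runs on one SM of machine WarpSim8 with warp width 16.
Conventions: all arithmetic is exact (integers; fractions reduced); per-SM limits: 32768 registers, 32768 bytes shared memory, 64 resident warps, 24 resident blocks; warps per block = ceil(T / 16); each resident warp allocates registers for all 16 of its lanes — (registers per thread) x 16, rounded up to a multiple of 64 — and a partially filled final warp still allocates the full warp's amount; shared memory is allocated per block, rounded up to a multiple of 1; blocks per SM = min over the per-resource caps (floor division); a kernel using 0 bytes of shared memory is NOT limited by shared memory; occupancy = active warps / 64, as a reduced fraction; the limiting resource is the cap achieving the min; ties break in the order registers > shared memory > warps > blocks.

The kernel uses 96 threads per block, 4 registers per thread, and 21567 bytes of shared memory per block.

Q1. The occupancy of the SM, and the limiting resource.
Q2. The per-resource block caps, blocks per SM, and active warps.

Answer: occupancy 3/32, limited by shared memory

registers: 85 blocks
shared memory: 1 block
warps: 10 blocks
blocks: 24 blocks

Answer: 1 block, 6 active warps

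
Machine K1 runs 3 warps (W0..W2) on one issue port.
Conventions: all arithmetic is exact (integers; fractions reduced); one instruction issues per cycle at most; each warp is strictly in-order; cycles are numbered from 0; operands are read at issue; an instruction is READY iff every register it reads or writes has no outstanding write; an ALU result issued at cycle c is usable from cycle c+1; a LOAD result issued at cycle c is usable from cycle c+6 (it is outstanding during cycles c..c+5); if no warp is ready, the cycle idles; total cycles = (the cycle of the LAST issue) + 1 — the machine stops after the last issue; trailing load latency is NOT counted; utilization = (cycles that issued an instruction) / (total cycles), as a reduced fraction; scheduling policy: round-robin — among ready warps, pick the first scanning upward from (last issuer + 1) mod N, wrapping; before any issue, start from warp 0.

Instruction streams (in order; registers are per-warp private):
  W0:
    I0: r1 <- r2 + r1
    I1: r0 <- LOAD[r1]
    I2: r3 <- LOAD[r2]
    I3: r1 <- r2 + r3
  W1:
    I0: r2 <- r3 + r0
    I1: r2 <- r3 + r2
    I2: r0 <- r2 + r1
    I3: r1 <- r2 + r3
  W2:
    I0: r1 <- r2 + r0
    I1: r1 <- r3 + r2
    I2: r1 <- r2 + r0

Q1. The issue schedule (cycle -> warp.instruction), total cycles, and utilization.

cycle 0: W0.I0
cycle 1: W1.I0
cycle 2: W2.I0
cycle 3: W0.I1
cycle 4: W1.I1
cycle 5: W2.I1
cycle 6: W0.I2
cycle 7: W1.I2
cycle 8: W2.I2
cycle 9: W1.I3
cycle 10: idle
cycle 11: idle
cycle 12: W0.I3

Answer: 13 cycles, utilization 11/13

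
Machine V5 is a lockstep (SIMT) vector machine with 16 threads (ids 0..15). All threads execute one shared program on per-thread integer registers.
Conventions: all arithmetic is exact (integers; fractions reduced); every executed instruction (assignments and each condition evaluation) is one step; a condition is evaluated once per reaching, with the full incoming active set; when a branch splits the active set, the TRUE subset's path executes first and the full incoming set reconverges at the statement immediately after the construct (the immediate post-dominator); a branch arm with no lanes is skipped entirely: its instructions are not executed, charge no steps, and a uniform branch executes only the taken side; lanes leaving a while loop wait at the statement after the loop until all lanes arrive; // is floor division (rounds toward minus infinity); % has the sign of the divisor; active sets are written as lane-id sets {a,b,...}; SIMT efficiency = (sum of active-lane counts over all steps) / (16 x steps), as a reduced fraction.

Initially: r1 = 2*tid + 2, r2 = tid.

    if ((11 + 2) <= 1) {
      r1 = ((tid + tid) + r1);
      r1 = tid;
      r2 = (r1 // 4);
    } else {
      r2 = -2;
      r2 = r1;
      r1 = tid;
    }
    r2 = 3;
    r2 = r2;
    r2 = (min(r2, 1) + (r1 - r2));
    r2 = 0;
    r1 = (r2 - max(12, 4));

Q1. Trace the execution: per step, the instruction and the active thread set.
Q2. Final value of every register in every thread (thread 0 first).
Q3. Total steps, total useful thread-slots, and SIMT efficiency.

step 0: eval ((11 + 2) <= 1)         {0,1,2,3,4,5,6,7,8,9,10,11,12,13,14,15}
step 1: r2 <- -2                     {0,1,2,3,4,5,6,7,8,9,10,11,12,13,14,15}
step 2: r2 <- r1                     {0,1,2,3,4,5,6,7,8,9,10,11,12,13,14,15}
step 3: r1 <- tid                    {0,1,2,3,4,5,6,7,8,9,10,11,12,13,14,15}
step 4: r2 <- 3                      {0,1,2,3,4,5,6,7,8,9,10,11,12,13,14,15}
step 5: r2 <- r2                     {0,1,2,3,4,5,6,7,8,9,10,11,12,13,14,15}
step 6: r2 <- (min(r2, 1) + (r1 - r2)) {0,1,2,3,4,5,6,7,8,9,10,11,12,13,14,15}
step 7: r2 <- 0                      {0,1,2,3,4,5,6,7,8,9,10,11,12,13,14,15}
step 8: r1 <- (r2 - max(12, 4))      {0,1,2,3,4,5,6,7,8,9,10,11,12,13,14,15}

Answer: 9 steps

r1: -12,-12,-12,-12,-12,-12,-12,-12,-12,-12,-12,-12,-12,-12,-12,-12
r2: 0,0,0,0,0,0,0,0,0,0,0,0,0,0,0,0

steps = 9; useful = 144; efficiency = 144/144 = 1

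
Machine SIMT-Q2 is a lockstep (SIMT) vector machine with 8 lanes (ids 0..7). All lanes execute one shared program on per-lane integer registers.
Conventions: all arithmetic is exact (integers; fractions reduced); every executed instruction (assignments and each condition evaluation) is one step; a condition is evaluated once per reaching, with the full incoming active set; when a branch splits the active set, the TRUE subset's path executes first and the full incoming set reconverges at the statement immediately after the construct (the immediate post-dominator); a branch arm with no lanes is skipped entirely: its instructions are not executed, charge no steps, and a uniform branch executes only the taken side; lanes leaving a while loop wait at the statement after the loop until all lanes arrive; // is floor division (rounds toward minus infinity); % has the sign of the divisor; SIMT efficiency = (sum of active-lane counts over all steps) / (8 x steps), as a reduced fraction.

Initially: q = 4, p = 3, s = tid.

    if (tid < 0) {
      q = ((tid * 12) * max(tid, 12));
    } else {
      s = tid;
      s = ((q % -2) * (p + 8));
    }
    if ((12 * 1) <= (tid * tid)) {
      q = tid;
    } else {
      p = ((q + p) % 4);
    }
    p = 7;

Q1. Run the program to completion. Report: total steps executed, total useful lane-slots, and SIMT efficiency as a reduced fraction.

Answer: 7 steps, 48 useful, 6/7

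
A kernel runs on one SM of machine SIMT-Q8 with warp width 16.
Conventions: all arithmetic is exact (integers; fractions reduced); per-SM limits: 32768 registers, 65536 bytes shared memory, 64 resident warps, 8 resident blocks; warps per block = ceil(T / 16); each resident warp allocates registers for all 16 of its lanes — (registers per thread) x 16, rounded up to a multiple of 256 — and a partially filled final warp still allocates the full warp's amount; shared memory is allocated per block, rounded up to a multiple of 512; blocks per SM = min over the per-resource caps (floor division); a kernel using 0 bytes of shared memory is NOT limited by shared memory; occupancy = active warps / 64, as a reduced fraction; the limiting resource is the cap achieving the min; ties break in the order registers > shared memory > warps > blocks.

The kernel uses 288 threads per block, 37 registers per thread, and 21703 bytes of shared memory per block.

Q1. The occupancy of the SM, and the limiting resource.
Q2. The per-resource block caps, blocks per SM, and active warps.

Answer: occupancy 9/16, limited by registers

registers: 2 blocks
shared memory: 2 blocks
warps: 3 blocks
blocks: 8 blocks

Answer: 2 blocks, 36 active warps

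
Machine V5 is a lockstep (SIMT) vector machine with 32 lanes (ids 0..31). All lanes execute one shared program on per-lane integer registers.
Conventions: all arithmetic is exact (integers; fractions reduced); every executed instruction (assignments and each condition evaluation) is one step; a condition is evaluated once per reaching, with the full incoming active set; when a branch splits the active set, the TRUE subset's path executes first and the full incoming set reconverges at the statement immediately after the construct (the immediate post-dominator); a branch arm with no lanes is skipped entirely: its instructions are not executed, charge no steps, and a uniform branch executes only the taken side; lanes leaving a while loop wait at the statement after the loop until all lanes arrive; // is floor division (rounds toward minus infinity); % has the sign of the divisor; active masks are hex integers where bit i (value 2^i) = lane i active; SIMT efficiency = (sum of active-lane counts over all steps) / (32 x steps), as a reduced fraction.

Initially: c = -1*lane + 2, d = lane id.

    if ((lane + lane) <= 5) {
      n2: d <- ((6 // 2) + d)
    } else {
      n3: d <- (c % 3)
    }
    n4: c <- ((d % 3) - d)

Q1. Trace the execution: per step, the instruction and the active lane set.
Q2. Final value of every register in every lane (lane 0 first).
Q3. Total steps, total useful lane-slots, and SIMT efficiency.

step 0: eval ((lane + lane) <= 5)    0xffffffff
step 1: d <- ((6 // 2) + d)          0x00000007
step 2: d <- (c % 3)                 0xfffffff8
step 3: c <- ((d % 3) - d)           0xffffffff

Answer: 4 steps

c: -3,-3,-3,0,0,0,0,0,0,0,0,0,0,0,0,0,0,0,0,0,0,0,0,0,0,0,0,0,0,0,0,0
d: 3,4,5,2,1,0,2,1,0,2,1,0,2,1,0,2,1,0,2,1,0,2,1,0,2,1,0,2,1,0,2,1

steps = 4; useful = 96; efficiency = 96/128 = 3/4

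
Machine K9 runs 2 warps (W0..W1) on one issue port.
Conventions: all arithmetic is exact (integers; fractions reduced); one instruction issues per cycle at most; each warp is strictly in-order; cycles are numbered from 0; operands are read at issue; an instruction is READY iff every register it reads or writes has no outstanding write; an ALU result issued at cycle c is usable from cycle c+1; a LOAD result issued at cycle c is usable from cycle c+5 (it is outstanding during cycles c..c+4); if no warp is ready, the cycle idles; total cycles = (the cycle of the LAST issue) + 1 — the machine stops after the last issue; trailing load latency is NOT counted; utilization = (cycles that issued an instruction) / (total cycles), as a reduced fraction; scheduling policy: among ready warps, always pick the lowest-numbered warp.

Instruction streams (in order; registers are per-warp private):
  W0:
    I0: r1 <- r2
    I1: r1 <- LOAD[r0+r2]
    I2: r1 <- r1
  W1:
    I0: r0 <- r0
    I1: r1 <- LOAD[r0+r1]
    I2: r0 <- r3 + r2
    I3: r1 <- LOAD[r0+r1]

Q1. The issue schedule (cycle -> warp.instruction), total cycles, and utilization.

cycle 0: W0.I0
cycle 1: W0.I1
cycle 2: W1.I0
cycle 3: W1.I1
cycle 4: W1.I2
cycle 5: idle
cycle 6: W0.I2
cycle 7: idle
cycle 8: W1.I3

Answer: 9 cycles, utilization 7/9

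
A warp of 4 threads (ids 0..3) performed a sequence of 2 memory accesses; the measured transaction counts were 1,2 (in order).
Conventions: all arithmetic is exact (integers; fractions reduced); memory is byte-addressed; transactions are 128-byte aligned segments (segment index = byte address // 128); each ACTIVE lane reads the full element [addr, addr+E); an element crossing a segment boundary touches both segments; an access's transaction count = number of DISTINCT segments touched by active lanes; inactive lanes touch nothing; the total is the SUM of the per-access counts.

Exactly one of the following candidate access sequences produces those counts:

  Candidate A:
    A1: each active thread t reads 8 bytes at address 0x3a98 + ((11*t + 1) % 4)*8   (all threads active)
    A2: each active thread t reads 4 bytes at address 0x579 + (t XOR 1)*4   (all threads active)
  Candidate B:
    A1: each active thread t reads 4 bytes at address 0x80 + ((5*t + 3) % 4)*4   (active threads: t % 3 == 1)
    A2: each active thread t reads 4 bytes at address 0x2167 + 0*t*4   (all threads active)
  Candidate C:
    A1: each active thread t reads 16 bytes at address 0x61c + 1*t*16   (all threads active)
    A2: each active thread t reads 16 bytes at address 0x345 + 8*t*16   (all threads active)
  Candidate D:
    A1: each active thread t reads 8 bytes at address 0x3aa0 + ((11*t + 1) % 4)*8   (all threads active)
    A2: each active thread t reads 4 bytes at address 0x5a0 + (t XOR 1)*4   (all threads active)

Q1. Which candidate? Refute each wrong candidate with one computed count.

B: A2 gives 1 transaction, not 2
C: A2 gives 4 transactions, not 2
D: A2 gives 1 transaction, not 2
A: all counts match (1,2)

Answer: A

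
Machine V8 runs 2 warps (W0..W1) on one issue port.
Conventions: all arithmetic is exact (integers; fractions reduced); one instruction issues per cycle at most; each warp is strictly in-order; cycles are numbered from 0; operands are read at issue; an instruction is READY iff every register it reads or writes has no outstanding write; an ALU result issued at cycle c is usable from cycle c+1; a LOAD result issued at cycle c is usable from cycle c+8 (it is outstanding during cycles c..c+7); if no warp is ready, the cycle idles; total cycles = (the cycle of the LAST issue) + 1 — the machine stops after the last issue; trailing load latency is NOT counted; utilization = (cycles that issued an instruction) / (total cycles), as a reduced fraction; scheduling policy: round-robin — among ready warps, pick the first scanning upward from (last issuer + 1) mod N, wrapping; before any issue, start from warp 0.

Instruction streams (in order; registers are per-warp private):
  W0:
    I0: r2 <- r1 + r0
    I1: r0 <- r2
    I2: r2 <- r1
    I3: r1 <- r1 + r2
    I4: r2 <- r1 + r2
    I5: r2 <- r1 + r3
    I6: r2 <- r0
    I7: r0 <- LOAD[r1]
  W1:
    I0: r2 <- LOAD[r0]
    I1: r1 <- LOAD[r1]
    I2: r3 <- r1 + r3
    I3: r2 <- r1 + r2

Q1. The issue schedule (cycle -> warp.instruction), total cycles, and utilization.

cycle 0: W0.I0
cycle 1: W1.I0
cycle 2: W0.I1
cycle 3: W1.I1
cycle 4: W0.I2
cycle 5: W0.I3
cycle 6: W0.I4
cycle 7: W0.I5
cycle 8: W0.I6
cycle 9: W0.I7
cycle 10: idle
cycle 11: W1.I2
cycle 12: W1.I3

Answer: 13 cycles, utilization 12/13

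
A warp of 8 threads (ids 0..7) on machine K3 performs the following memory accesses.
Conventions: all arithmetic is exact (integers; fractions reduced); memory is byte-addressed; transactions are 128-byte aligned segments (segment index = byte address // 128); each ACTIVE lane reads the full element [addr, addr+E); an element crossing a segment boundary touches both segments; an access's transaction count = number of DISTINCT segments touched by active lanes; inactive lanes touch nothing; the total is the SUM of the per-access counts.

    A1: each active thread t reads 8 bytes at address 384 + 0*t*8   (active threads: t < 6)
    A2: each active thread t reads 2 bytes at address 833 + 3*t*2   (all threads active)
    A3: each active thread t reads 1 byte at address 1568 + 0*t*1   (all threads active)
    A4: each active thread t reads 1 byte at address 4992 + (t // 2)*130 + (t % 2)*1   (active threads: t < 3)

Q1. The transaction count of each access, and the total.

A1: 1 transaction
A2: 1 transaction
A3: 1 transaction
A4: 2 transactions

Answer: 1,1,1,2; total 5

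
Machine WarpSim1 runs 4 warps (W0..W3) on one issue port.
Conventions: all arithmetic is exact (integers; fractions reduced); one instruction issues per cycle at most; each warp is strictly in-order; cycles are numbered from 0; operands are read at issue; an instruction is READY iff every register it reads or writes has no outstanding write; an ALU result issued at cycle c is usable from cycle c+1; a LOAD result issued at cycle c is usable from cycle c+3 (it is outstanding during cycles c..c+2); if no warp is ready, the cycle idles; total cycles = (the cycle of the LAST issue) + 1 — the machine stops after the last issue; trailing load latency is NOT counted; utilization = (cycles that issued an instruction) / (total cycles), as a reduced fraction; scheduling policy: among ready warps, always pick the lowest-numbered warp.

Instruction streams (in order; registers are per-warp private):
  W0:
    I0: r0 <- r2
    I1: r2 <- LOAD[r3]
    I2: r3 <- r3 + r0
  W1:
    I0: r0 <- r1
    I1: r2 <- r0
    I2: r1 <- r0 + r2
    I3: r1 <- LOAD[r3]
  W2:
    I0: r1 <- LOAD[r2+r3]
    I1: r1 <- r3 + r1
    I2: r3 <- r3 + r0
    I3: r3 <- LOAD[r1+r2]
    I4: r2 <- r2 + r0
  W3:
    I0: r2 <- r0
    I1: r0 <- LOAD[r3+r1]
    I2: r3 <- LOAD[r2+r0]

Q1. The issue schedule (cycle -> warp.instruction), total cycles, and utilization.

cycle 0: W0.I0
cycle 1: W0.I1
cycle 2: W0.I2
cycle 3: W1.I0
cycle 4: W1.I1
cycle 5: W1.I2
cycle 6: W1.I3
cycle 7: W2.I0
cycle 8: W3.I0
cycle 9: W3.I1
cycle 10: W2.I1
cycle 11: W2.I2
cycle 12: W2.I3
cycle 13: W2.I4
cycle 14: W3.I2

Answer: 15 cycles, utilization 1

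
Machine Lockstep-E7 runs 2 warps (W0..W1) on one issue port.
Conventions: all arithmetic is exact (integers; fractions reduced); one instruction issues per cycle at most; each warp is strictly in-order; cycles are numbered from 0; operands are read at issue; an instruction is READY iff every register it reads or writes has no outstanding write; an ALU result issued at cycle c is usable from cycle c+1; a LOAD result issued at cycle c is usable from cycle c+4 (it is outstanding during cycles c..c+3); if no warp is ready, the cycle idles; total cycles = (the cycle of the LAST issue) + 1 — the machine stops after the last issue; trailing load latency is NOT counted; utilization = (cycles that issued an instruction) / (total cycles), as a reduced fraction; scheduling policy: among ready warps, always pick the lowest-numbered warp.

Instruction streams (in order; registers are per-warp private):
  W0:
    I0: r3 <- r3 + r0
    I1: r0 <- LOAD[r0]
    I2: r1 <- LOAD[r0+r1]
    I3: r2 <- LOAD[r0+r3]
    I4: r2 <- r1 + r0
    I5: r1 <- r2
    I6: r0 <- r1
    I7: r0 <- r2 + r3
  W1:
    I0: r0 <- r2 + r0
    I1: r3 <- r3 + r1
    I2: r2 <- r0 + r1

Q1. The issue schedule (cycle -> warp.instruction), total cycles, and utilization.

cycle 0: W0.I0
cycle 1: W0.I1
cycle 2: W1.I0
cycle 3: W1.I1
cycle 4: W1.I2
cycle 5: W0.I2
cycle 6: W0.I3
cycle 7: idle
cycle 8: idle
cycle 9: idle
cycle 10: W0.I4
cycle 11: W0.I5
cycle 12: W0.I6
cycle 13: W0.I7

Answer: 14 cycles, utilization 11/14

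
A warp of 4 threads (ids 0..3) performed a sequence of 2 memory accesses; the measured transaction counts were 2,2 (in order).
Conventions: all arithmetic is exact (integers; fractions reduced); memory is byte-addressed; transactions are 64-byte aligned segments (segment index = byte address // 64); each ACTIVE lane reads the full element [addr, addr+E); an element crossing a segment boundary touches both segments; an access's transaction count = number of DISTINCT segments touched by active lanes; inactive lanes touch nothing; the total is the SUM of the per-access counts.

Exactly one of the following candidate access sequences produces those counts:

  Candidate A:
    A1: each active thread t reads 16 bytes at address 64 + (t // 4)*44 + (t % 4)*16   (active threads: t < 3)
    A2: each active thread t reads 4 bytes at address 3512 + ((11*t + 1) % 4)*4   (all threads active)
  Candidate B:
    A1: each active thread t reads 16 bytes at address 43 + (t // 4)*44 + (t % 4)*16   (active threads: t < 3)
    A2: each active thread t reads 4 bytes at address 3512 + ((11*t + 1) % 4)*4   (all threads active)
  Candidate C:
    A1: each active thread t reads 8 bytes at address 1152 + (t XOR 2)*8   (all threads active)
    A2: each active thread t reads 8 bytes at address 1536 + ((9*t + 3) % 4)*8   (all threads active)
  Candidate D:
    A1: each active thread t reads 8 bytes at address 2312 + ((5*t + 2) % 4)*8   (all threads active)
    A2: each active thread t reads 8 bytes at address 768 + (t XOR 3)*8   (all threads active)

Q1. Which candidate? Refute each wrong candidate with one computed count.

A: A1 gives 1 transaction, not 2
C: A1 gives 1 transaction, not 2
D: A1 gives 1 transaction, not 2
B: all counts match (2,2)

Answer: B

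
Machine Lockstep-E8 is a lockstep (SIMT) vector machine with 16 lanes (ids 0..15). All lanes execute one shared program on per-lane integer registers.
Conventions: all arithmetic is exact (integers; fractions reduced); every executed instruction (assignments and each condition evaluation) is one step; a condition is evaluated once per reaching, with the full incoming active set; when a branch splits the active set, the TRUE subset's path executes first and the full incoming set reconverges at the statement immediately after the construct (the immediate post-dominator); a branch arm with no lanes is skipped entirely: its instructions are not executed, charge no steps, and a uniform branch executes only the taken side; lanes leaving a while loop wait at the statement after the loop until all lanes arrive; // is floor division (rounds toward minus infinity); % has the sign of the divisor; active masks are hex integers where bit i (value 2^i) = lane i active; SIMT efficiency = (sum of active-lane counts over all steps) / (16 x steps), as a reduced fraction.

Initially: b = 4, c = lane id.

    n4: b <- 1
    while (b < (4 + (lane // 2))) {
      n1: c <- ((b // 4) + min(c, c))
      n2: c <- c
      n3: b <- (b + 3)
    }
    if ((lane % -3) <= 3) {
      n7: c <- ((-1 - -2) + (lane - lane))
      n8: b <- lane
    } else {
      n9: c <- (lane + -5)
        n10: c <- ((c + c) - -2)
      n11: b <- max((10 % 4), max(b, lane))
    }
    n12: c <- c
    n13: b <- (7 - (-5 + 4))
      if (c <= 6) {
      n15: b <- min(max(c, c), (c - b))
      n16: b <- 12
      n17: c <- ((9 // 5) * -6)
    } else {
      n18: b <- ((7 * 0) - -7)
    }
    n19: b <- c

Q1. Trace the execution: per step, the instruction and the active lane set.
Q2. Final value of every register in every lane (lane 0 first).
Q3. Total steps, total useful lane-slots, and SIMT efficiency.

step 0: b <- 1                       0xffff
step 1: eval (b < (4 + (lane // 2))) 0xffff
step 2: c <- ((b // 4) + min(c, c))  0xffff
step 3: c <- c                       0xffff
step 4: b <- (b + 3)                 0xffff
step 5: eval (b < (4 + (lane // 2))) 0xffff
step 6: c <- ((b // 4) + min(c, c))  0xfffc
step 7: c <- c                       0xfffc
step 8: b <- (b + 3)                 0xfffc
step 9: eval (b < (4 + (lane // 2))) 0xfffc
step 10: c <- ((b // 4) + min(c, c))  0xff00
step 11: c <- c                       0xff00
step 12: b <- (b + 3)                 0xff00
step 13: eval (b < (4 + (lane // 2))) 0xff00
step 14: c <- ((b // 4) + min(c, c))  0xc000
step 15: c <- c                       0xc000
step 16: b <- (b + 3)                 0xc000
step 17: eval (b < (4 + (lane // 2))) 0xc000
step 18: eval ((lane % -3) <= 3)      0xffff
step 19: c <- ((-1 - -2) + (lane - lane)) 0xffff
step 20: b <- lane                    0xffff
step 21: c <- c                       0xffff
step 22: b <- (7 - (-5 + 4))          0xffff
step 23: eval (c <= 6)                0xffff
step 24: b <- min(max(c, c), (c - b)) 0xffff
step 25: b <- 12                      0xffff
step 26: c <- ((9 // 5) * -6)         0xffff
step 27: b <- c                       0xffff

Answer: 28 steps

b: -6,-6,-6,-6,-6,-6,-6,-6,-6,-6,-6,-6,-6,-6,-6,-6
c: -6,-6,-6,-6,-6,-6,-6,-6,-6,-6,-6,-6,-6,-6,-6,-6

steps = 28; useful = 352; efficiency = 352/448 = 11/14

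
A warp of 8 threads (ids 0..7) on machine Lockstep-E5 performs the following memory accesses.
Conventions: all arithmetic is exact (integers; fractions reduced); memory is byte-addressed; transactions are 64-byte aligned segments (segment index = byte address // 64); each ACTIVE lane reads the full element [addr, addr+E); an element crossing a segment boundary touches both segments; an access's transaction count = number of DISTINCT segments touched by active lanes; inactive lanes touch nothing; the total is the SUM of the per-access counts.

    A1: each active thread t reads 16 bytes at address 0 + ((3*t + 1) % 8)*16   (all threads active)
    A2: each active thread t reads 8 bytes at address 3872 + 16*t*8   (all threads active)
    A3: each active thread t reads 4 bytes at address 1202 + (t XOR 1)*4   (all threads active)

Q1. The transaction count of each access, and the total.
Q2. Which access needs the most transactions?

A1: 2 transactions
A2: 8 transactions
A3: 2 transactions

Answer: 2,8,2; total 12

Answer: A2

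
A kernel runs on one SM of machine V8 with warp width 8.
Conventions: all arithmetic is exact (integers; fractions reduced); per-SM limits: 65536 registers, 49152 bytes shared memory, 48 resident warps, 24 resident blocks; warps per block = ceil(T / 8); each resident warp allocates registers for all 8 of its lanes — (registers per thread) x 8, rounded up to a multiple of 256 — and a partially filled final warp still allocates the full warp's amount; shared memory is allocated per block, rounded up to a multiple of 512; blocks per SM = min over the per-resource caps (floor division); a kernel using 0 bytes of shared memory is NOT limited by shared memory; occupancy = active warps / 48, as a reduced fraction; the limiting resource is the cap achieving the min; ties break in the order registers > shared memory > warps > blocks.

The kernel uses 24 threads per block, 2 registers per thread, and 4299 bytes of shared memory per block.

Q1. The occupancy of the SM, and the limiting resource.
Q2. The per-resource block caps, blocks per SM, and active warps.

Answer: occupancy 5/8, limited by shared memory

registers: 85 blocks
shared memory: 10 blocks
warps: 16 blocks
blocks: 24 blocks

Answer: 10 blocks, 30 active warps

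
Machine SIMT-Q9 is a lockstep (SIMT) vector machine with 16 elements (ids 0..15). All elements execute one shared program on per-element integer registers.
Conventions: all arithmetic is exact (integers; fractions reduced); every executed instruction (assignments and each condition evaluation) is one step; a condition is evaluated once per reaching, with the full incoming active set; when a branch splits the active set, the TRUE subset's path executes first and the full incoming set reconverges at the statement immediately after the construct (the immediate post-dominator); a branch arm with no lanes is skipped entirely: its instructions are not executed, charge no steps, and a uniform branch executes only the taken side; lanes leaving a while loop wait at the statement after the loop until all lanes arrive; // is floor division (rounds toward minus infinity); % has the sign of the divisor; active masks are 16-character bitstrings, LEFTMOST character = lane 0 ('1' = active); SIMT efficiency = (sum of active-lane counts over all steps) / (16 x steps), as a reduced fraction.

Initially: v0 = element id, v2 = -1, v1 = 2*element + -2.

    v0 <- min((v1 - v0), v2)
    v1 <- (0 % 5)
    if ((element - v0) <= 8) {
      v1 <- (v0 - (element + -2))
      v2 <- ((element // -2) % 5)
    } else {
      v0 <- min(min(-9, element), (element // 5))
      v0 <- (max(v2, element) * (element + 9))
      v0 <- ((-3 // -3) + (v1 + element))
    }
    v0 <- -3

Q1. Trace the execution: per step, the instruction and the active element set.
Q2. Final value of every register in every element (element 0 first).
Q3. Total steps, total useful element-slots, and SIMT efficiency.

step 0: v0 <- min((v1 - v0), v2)     1111111111111111
step 1: v1 <- (0 % 5)                1111111111111111
step 2: eval ((element - v0) <= 8)   1111111111111111
step 3: v1 <- (v0 - (element + -2))  1111111100000000
step 4: v2 <- ((element // -2) % 5)  1111111100000000
step 5: v0 <- min(min(-9, element), (element // 5)) 0000000011111111
step 6: v0 <- (max(v2, element) * (element + 9)) 0000000011111111
step 7: v0 <- ((-3 // -3) + (v1 + element)) 0000000011111111
step 8: v0 <- -3                     1111111111111111

Answer: 9 steps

v0: -3,-3,-3,-3,-3,-3,-3,-3,-3,-3,-3,-3,-3,-3,-3,-3
v2: 0,4,4,3,3,2,2,1,-1,-1,-1,-1,-1,-1,-1,-1
v1: 0,0,-1,-2,-3,-4,-5,-6,0,0,0,0,0,0,0,0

steps = 9; useful = 104; efficiency = 104/144 = 13/18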